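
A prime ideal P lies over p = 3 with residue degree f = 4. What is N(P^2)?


N(P^a) = p^(a*f)
= 3^(2*4)
= 3^8
= 6561

6561


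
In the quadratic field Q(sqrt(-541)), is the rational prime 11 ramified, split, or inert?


K = Q(sqrt(-541)). Since d mod 4 = 3, disc(K) = -2164.
Check p | disc: -2164 mod 11 = 3.
p does not divide disc. Compute Legendre symbol (d/p):
9^((11-1)/2) mod 11 = 1
(d/p) = 1, so p splits: (p) = P*P' with e=1, f=1, g=2.
Therefore p is split.

split


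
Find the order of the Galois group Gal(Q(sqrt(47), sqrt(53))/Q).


The 2 square roots of distinct primes are multiplicatively independent over Q,
so [K:Q] = 2^2 and Gal(K/Q) is isomorphic to (Z/2Z)^2.
|Gal| = 2^2 = 4

4


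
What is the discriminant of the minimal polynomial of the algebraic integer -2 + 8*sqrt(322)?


The element -2 + 8*sqrt(322) has minimal polynomial:
x^2 + 4*x - 20604
Discriminant = (4)^2 - 4*(-20604)
= 16 + 82416
= 82432

82432


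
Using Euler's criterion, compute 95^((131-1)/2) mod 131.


p = 131 is prime and the exponent is (p-1)/2 = 65, so by Euler's criterion 95^65 = (95/131) = +1 or -1 mod 131.
Compute by square-and-multiply:
  65 = 64 + 1 (binary 1000001)
  Repeated squaring mod 131: 95^1 = 95, 95^2 = 117, 95^4 = 65, 95^8 = 33, 95^16 = 41, 95^32 = 109, 95^64 = 91
  95^65 = 95^64 * 95^1 = 91 * 95 mod 131
    91 * 95 = 8645 = 130 mod 131
  95^65 = 130 mod 131
Result 130 = p - 1 = -1 mod 131: 95 is a quadratic non-residue mod 131. As a residue in [0, p-1] the value is 130.
95^65 mod 131 = 130

130


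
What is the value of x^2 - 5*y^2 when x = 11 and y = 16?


x^2 - d*y^2
= 11^2 - 5*16^2
= 121 - 1280
= -1159

-1159


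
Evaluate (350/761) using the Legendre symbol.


p = 761 is prime, so compute (350/761) with the reciprocity algorithm (Jacobi-symbol steps: pull out 2s via (2/n), flip via reciprocity, reduce):
  pull out 2: (2/761) = +1  (since 761 mod 8 = 1)
  reciprocity: (175/761) -> +(761/175)
  reduce: (61/175)
  reciprocity: (61/175) -> +(175/61)
  reduce: (53/61)
  reciprocity: (53/61) -> +(61/53)
  reduce: (8/53)
  pull out 2: (2/53) = -1  (since 53 mod 8 = 5)
  pull out 2: (2/53) = -1  (since 53 mod 8 = 5)
  pull out 2: (2/53) = -1  (since 53 mod 8 = 5)
  (1/53) = 1
Product of signs = -1
(350/761) = -1

-1


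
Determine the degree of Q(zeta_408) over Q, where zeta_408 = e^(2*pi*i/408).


The degree equals Euler's totient phi(408).
408 = 2^3 * 3 * 17
phi(408) = 128

128


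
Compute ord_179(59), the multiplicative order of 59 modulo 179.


We want ord_179(59), the smallest k >= 1 with 59^k = 1 mod 179.
n = 179 = 179, phi(179) = 178; the order divides phi(n).
Divisors of 178: 1, 2, 89, 178
Repeated squaring mod 179: 59^1 = 59, 59^2 = 80, 59^4 = 135, 59^8 = 146, 59^16 = 15, 59^32 = 46, 59^64 = 147, 59^128 = 129
Test divisors in increasing order:
  k=1: 59^1 = 59 mod 179
  k=2: 59^2 = 80 mod 179
  k=89: 59^89 = 147 * 15 * 146 * 59 = 1 mod 179  <- first divisor giving 1
Order = 89

89


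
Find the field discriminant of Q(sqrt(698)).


For K = Q(sqrt(d)) with d squarefree: disc(K) = d if d = 1 mod 4, and disc(K) = 4d if d = 2 or 3 mod 4.
Here d = 698, and d mod 4 = 2.
d = 2 mod 4, not 1 (O_K = Z[sqrt(d)]), so disc(K) = 4d = 4 * (698) = 2792

2792


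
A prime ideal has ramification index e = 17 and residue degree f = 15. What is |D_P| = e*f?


|D_P| = e * f
= 17 * 15
= 255

255


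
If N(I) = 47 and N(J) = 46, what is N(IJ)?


N(IJ) = N(I) * N(J)
= 47 * 46
= 2162

2162


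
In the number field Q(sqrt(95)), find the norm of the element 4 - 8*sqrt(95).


N(a + b*sqrt(d)) = a^2 - d*b^2
= (4)^2 - (95)*(-8)^2
= 16 - 6080
= -6064

-6064


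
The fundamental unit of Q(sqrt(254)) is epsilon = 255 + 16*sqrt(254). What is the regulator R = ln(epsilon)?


epsilon = 255 + 16*sqrt(254)
= 509.9980
R = ln(509.9980)
= 6.2344

6.2344


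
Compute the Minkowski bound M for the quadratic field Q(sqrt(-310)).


d = -310, d mod 4 = 2, so disc(K) = 4d = -1240; |disc(K)| = 1240
Imaginary quadratic field, so n = 2, s = r2 = 1, r1 = 0
M = (n!/n^n) * (4/pi)^s * sqrt(|disc(K)|) = (2!/2^2) * (4/pi)^1 * sqrt(1240)
= 0.5 * 1.273240 * 35.213634
= 22.4177

22.4177


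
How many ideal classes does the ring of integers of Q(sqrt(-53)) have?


K = Q(sqrt(-53)). d mod 4 = 3, so D = disc(K) = 4d = -212
h(K) equals the number of primitive reduced positive-definite forms (a, b, c) = a*x^2 + b*x*y + c*y^2 with b^2 - 4ac = D,
where reduced means |b| <= a <= c, with b >= 0 whenever |b| = a or a = c, and primitive means gcd(a, b, c) = 1.
Reduced forces 3a^2 <= |D| = 212, so 1 <= a <= 8; b must have the parity of D, and c = (b^2 - D)/(4a) must be an integer >= a.
Enumerate a = 1..8, b in [-a, a]:
  a=1: (1, 0, 53)  [1]
  a=2: (2, 2, 27)  [1]
  a=3: (3, -2, 18), (3, 2, 18)  [2]
  a=4..5: none
  a=6: (6, -2, 9), (6, 2, 9)  [2]
  a=7..8: none
Total reduced forms: 1 + 1 + 2 + 2 = 6
h = 6

6


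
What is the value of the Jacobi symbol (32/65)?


Compute (32/65) via quadratic reciprocity:
  pull out 2: (2/65) = +1  (since 65 mod 8 = 1)
  pull out 2: (2/65) = +1  (since 65 mod 8 = 1)
  pull out 2: (2/65) = +1  (since 65 mod 8 = 1)
  pull out 2: (2/65) = +1  (since 65 mod 8 = 1)
  pull out 2: (2/65) = +1  (since 65 mod 8 = 1)
  (1/65) = 1
Product of signs = 1

1


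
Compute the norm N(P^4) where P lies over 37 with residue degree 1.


N(P^a) = p^(a*f)
= 37^(4*1)
= 37^4
= 1874161

1874161


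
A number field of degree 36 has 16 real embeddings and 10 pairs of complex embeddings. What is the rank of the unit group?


By Dirichlet's unit theorem:
rank = r1 + r2 - 1
= 16 + 10 - 1
= 25

25


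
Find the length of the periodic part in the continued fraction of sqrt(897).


Run the CF algorithm for sqrt(897).
a_0 = floor(sqrt(897)) = 29; set m_0=0, q_0=1.
Recurrence: m' = q*a - m,  q' = (d - m'^2)/q,  a' = floor((a_0 + m')/q').
  step 1: m=29, q=56, a=1
  step 2: m=27, q=3, a=18
  step 3: m=27, q=56, a=1
  step 4: m=29, q=1, a=58
a_4 = 2*a_0 = 58, so the period closes here.
sqrt(897) = [29; 1, 18, 1, 58]
Period length = 4

4


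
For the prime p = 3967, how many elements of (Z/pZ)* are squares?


For prime p, the number of non-zero quadratic residues is (p-1)/2.
= (3967-1)/2
= 1983

1983


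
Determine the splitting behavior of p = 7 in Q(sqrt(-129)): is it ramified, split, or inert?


K = Q(sqrt(-129)). Since d mod 4 = 3, disc(K) = -516.
Check p | disc: -516 mod 7 = 2.
p does not divide disc. Compute Legendre symbol (d/p):
4^((7-1)/2) mod 7 = 1
(d/p) = 1, so p splits: (p) = P*P' with e=1, f=1, g=2.
Therefore p is split.

split


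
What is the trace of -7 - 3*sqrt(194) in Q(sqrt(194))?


Tr(a + b*sqrt(d)) = (a + b*sqrt(d)) + (a - b*sqrt(d)) = 2a
= 2 * (-7)
= -14

-14


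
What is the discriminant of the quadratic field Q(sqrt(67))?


For K = Q(sqrt(d)) with d squarefree: disc(K) = d if d = 1 mod 4, and disc(K) = 4d if d = 2 or 3 mod 4.
Here d = 67, and d mod 4 = 3.
d = 3 mod 4, not 1 (O_K = Z[sqrt(d)]), so disc(K) = 4d = 4 * (67) = 268

268


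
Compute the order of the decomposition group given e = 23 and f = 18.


|D_P| = e * f
= 23 * 18
= 414

414


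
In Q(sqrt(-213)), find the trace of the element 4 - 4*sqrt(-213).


Tr(a + b*sqrt(d)) = (a + b*sqrt(d)) + (a - b*sqrt(d)) = 2a
= 2 * (4)
= 8

8


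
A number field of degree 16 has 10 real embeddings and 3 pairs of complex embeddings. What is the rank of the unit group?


By Dirichlet's unit theorem:
rank = r1 + r2 - 1
= 10 + 3 - 1
= 12

12


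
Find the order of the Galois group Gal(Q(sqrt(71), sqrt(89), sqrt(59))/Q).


The 3 square roots of distinct primes are multiplicatively independent over Q,
so [K:Q] = 2^3 and Gal(K/Q) is isomorphic to (Z/2Z)^3.
|Gal| = 2^3 = 8

8


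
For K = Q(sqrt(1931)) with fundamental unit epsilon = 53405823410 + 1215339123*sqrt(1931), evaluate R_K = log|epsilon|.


epsilon = 53405823410 + 1215339123*sqrt(1931)
= 1.0681e+11
R = ln(1.0681e+11)
= 25.3943

25.3943


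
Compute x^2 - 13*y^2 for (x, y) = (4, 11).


x^2 - d*y^2
= 4^2 - 13*11^2
= 16 - 1573
= -1557

-1557


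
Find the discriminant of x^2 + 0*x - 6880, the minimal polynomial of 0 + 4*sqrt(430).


The element 0 + 4*sqrt(430) has minimal polynomial:
x^2 + 0*x - 6880
Discriminant = (0)^2 - 4*(-6880)
= 0 + 27520
= 27520

27520


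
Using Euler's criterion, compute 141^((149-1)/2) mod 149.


p = 149 is prime and the exponent is (p-1)/2 = 74, so by Euler's criterion 141^74 = (141/149) = +1 or -1 mod 149.
Compute by square-and-multiply:
  74 = 64 + 8 + 2 (binary 1001010)
  Repeated squaring mod 149: 141^1 = 141, 141^2 = 64, 141^4 = 73, 141^8 = 114, 141^16 = 33, 141^32 = 46, 141^64 = 30
  141^74 = 141^64 * 141^8 * 141^2 = 30 * 114 * 64 mod 149
    30 * 114 = 3420 = 142 mod 149
    142 * 64 = 9088 = 148 mod 149
  141^74 = 148 mod 149
Result 148 = p - 1 = -1 mod 149: 141 is a quadratic non-residue mod 149. As a residue in [0, p-1] the value is 148.
141^74 mod 149 = 148

148


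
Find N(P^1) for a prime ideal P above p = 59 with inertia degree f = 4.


N(P^a) = p^(a*f)
= 59^(1*4)
= 59^4
= 12117361

12117361


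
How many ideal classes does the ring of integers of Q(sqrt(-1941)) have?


K = Q(sqrt(-1941)). d mod 4 = 3, so D = disc(K) = 4d = -7764
h(K) equals the number of primitive reduced positive-definite forms (a, b, c) = a*x^2 + b*x*y + c*y^2 with b^2 - 4ac = D,
where reduced means |b| <= a <= c, with b >= 0 whenever |b| = a or a = c, and primitive means gcd(a, b, c) = 1.
Reduced forces 3a^2 <= |D| = 7764, so 1 <= a <= 50; b must have the parity of D, and c = (b^2 - D)/(4a) must be an integer >= a.
Enumerate a = 1..50, b in [-a, a]:
  a=1: (1, 0, 1941)  [1]
  a=2: (2, 2, 971)  [1]
  a=3: (3, 0, 647)  [1]
  a=4: none
  a=5: (5, -4, 389), (5, 4, 389)  [2]
  a=6: (6, 6, 325)  [1]
  a=7..9: none
  a=10: (10, -6, 195), (10, 6, 195)  [2]
  a=11..12: none
  a=13: (13, -6, 150), (13, 6, 150)  [2]
  a=14: none
  a=15: (15, -6, 130), (15, 6, 130)  [2]
  a=16..18: none
  a=19: (19, -8, 103), (19, 8, 103)  [2]
  a=20..24: none
  a=25: (25, -6, 78), (25, 6, 78)  [2]
  a=26: (26, -6, 75), (26, 6, 75)  [2]
  a=27..29: none
  a=30: (30, -6, 65), (30, 6, 65)  [2]
  a=31..37: none
  a=38: (38, -30, 57), (38, 30, 57)  [2]
  a=39: (39, -6, 50), (39, 6, 50)  [2]
  a=40..50: none
Total reduced forms: 1 + 1 + 1 + 2 + 1 + 2 + 2 + 2 + 2 + 2 + 2 + 2 + 2 + 2 = 24
h = 24

24


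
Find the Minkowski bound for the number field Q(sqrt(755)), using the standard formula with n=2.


d = 755, d mod 4 = 3, so disc(K) = 4d = 3020; |disc(K)| = 3020
Real quadratic field, so n = 2, s = r2 = 0, r1 = 2
M = (n!/n^n) * (4/pi)^s * sqrt(|disc(K)|) = (2!/2^2) * (4/pi)^0 * sqrt(3020)
= 0.5 * 1.000000 * 54.954527
= 27.4773

27.4773


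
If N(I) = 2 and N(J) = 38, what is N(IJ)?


N(IJ) = N(I) * N(J)
= 2 * 38
= 76

76


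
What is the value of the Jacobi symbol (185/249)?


Compute (185/249) via quadratic reciprocity:
  reciprocity: (185/249) -> +(249/185)
  reduce: (64/185)
  pull out 2: (2/185) = +1  (since 185 mod 8 = 1)
  pull out 2: (2/185) = +1  (since 185 mod 8 = 1)
  pull out 2: (2/185) = +1  (since 185 mod 8 = 1)
  pull out 2: (2/185) = +1  (since 185 mod 8 = 1)
  pull out 2: (2/185) = +1  (since 185 mod 8 = 1)
  pull out 2: (2/185) = +1  (since 185 mod 8 = 1)
  (1/185) = 1
Product of signs = 1

1


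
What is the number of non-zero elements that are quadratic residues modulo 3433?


For prime p, the number of non-zero quadratic residues is (p-1)/2.
= (3433-1)/2
= 1716

1716


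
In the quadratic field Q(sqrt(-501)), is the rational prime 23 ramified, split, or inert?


K = Q(sqrt(-501)). Since d mod 4 = 3, disc(K) = -2004.
Check p | disc: -2004 mod 23 = 20.
p does not divide disc. Compute Legendre symbol (d/p):
5^((23-1)/2) mod 23 = -1
(d/p) = -1, so p is inert: (p) stays prime with e=1, f=2, g=1.
Therefore p is inert.

inert


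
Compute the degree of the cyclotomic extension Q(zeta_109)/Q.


The degree equals Euler's totient phi(109).
109 = 109
phi(109) = 108

108


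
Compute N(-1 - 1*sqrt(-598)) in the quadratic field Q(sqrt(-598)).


N(a + b*sqrt(d)) = a^2 - d*b^2
= (-1)^2 - (-598)*(-1)^2
= 1 + 598
= 599

599


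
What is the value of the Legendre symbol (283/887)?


p = 887 is prime, so compute (283/887) with the reciprocity algorithm (Jacobi-symbol steps: pull out 2s via (2/n), flip via reciprocity, reduce):
  reciprocity: (283/887) -> -(887/283)
  reduce: (38/283)
  pull out 2: (2/283) = -1  (since 283 mod 8 = 3)
  reciprocity: (19/283) -> -(283/19)
  reduce: (17/19)
  reciprocity: (17/19) -> +(19/17)
  reduce: (2/17)
  pull out 2: (2/17) = +1  (since 17 mod 8 = 1)
  (1/17) = 1
Product of signs = -1
(283/887) = -1

-1


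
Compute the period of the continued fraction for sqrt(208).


Run the CF algorithm for sqrt(208).
a_0 = floor(sqrt(208)) = 14; set m_0=0, q_0=1.
Recurrence: m' = q*a - m,  q' = (d - m'^2)/q,  a' = floor((a_0 + m')/q').
  step 1: m=14, q=12, a=2
  step 2: m=10, q=9, a=2
  step 3: m=8, q=16, a=1
  step 4: m=8, q=9, a=2
  step 5: m=10, q=12, a=2
  step 6: m=14, q=1, a=28
a_6 = 2*a_0 = 28, so the period closes here.
sqrt(208) = [14; 2, 2, 1, 2, 2, 28]
Period length = 6

6


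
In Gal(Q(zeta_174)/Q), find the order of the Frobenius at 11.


The Frobenius at p in Gal(Q(zeta_n)/Q) = (Z/nZ)* is the class of p, so its order is ord_174(11), the smallest k >= 1 with 11^k = 1 mod 174.
n = 174 = 2 * 3 * 29, phi(174) = 56; the order divides phi(n).
Divisors of 56: 1, 2, 4, 7, 8, 14, 28, 56
Repeated squaring mod 174: 11^1 = 11, 11^2 = 121, 11^4 = 25, 11^8 = 103, 11^16 = 169, 11^32 = 25
Test divisors in increasing order:
  k=1: 11^1 = 11 mod 174
  k=2: 11^2 = 121 mod 174
  k=4: 11^4 = 25 mod 174
  k=7: 11^7 = 25 * 121 * 11 = 41 mod 174
  k=8: 11^8 = 103 mod 174
  k=14: 11^14 = 103 * 25 * 121 = 115 mod 174
  k=28: 11^28 = 169 * 103 * 25 = 1 mod 174  <- first divisor giving 1
Order = 28

28


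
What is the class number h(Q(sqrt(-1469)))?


K = Q(sqrt(-1469)). d mod 4 = 3, so D = disc(K) = 4d = -5876
h(K) equals the number of primitive reduced positive-definite forms (a, b, c) = a*x^2 + b*x*y + c*y^2 with b^2 - 4ac = D,
where reduced means |b| <= a <= c, with b >= 0 whenever |b| = a or a = c, and primitive means gcd(a, b, c) = 1.
Reduced forces 3a^2 <= |D| = 5876, so 1 <= a <= 44; b must have the parity of D, and c = (b^2 - D)/(4a) must be an integer >= a.
Enumerate a = 1..44, b in [-a, a]:
  a=1: (1, 0, 1469)  [1]
  a=2: (2, 2, 735)  [1]
  a=3: (3, -2, 490), (3, 2, 490)  [2]
  a=4: none
  a=5: (5, -2, 294), (5, 2, 294)  [2]
  a=6: (6, -2, 245), (6, 2, 245)  [2]
  a=7: (7, -2, 210), (7, 2, 210)  [2]
  a=8: none
  a=9: (9, -8, 165), (9, 8, 165)  [2]
  a=10: (10, -2, 147), (10, 2, 147)  [2]
  a=11: (11, -8, 135), (11, 8, 135)  [2]
  a=12: none
  a=13: (13, 0, 113)  [1]
  a=14: (14, -2, 105), (14, 2, 105)  [2]
  a=15: (15, -8, 99), (15, -2, 98), (15, 2, 98), (15, 8, 99)  [4]
  a=16..17: none
  a=18: (18, -10, 83), (18, 10, 83)  [2]
  a=19..20: none
  a=21: (21, -16, 73), (21, -2, 70), (21, 2, 70), (21, 16, 73)  [4]
  a=22: (22, -14, 69), (22, 14, 69)  [2]
  a=23: (23, -14, 66), (23, 14, 66)  [2]
  a=24: none
  a=25: (25, -18, 62), (25, 18, 62)  [2]
  a=26: (26, 26, 63)  [1]
  a=27: (27, -8, 55), (27, 8, 55)  [2]
  a=28..29: none
  a=30: (30, -22, 53), (30, -2, 49), (30, 2, 49), (30, 22, 53)  [4]
  a=31: (31, -18, 50), (31, 18, 50)  [2]
  a=32: none
  a=33: (33, -14, 46), (33, -8, 45), (33, 8, 45), (33, 14, 46)  [4]
  a=34: none
  a=35: (35, -12, 43), (35, -2, 42), (35, 2, 42), (35, 12, 43)  [4]
  a=36: none
  a=37: (37, -28, 45), (37, 28, 45)  [2]
  a=38: none
  a=39: (39, -26, 42), (39, 26, 42)  [2]
  a=40..44: none
Total reduced forms: 1 + 1 + 2 + 2 + 2 + 2 + 2 + 2 + 2 + 1 + 2 + 4 + 2 + 4 + 2 + 2 + 2 + 1 + 2 + 4 + 2 + 4 + 4 + 2 + 2 = 56
h = 56

56


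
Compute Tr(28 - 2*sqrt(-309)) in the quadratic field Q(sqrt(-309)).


Tr(a + b*sqrt(d)) = (a + b*sqrt(d)) + (a - b*sqrt(d)) = 2a
= 2 * (28)
= 56

56


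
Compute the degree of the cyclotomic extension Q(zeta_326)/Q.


The degree equals Euler's totient phi(326).
326 = 2 * 163
phi(326) = 162

162


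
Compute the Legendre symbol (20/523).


p = 523 is prime, so compute (20/523) with the reciprocity algorithm (Jacobi-symbol steps: pull out 2s via (2/n), flip via reciprocity, reduce):
  pull out 2: (2/523) = -1  (since 523 mod 8 = 3)
  pull out 2: (2/523) = -1  (since 523 mod 8 = 3)
  reciprocity: (5/523) -> +(523/5)
  reduce: (3/5)
  reciprocity: (3/5) -> +(5/3)
  reduce: (2/3)
  pull out 2: (2/3) = -1  (since 3 mod 8 = 3)
  (1/3) = 1
Product of signs = -1
(20/523) = -1

-1


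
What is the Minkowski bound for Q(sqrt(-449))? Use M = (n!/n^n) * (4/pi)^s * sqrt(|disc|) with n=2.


d = -449, d mod 4 = 3, so disc(K) = 4d = -1796; |disc(K)| = 1796
Imaginary quadratic field, so n = 2, s = r2 = 1, r1 = 0
M = (n!/n^n) * (4/pi)^s * sqrt(|disc(K)|) = (2!/2^2) * (4/pi)^1 * sqrt(1796)
= 0.5 * 1.273240 * 42.379240
= 26.9795

26.9795


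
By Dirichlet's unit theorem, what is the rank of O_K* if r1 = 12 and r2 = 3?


By Dirichlet's unit theorem:
rank = r1 + r2 - 1
= 12 + 3 - 1
= 14

14


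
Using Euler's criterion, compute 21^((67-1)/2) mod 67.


p = 67 is prime and the exponent is (p-1)/2 = 33, so by Euler's criterion 21^33 = (21/67) = +1 or -1 mod 67.
Compute by square-and-multiply:
  33 = 32 + 1 (binary 100001)
  Repeated squaring mod 67: 21^1 = 21, 21^2 = 39, 21^4 = 47, 21^8 = 65, 21^16 = 4, 21^32 = 16
  21^33 = 21^32 * 21^1 = 16 * 21 mod 67
    16 * 21 = 336 = 1 mod 67
  21^33 = 1 mod 67
Result 1: 21 is a quadratic residue mod 67.
21^33 mod 67 = 1

1


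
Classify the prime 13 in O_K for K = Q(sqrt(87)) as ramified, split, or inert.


K = Q(sqrt(87)). Since d mod 4 = 3, disc(K) = 348.
Check p | disc: 348 mod 13 = 10.
p does not divide disc. Compute Legendre symbol (d/p):
9^((13-1)/2) mod 13 = 1
(d/p) = 1, so p splits: (p) = P*P' with e=1, f=1, g=2.
Therefore p is split.

split


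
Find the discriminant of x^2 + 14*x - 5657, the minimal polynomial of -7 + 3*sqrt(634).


The element -7 + 3*sqrt(634) has minimal polynomial:
x^2 + 14*x - 5657
Discriminant = (14)^2 - 4*(-5657)
= 196 + 22628
= 22824

22824


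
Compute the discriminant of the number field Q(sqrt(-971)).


For K = Q(sqrt(d)) with d squarefree: disc(K) = d if d = 1 mod 4, and disc(K) = 4d if d = 2 or 3 mod 4.
Here d = -971, and d mod 4 = 1.
d = 1 mod 4 (O_K = Z[(1+sqrt(d))/2]), so disc(K) = d = -971

-971


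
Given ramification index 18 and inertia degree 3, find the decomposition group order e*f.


|D_P| = e * f
= 18 * 3
= 54

54


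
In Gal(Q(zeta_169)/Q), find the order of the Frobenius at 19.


The Frobenius at p in Gal(Q(zeta_n)/Q) = (Z/nZ)* is the class of p, so its order is ord_169(19), the smallest k >= 1 with 19^k = 1 mod 169.
n = 169 = 13^2, phi(169) = 156; the order divides phi(n).
Divisors of 156: 1, 2, 3, 4, 6, 12, 13, 26, 39, 52, 78, 156
Repeated squaring mod 169: 19^1 = 19, 19^2 = 23, 19^4 = 22, 19^8 = 146, 19^16 = 22, 19^32 = 146, 19^64 = 22, 19^128 = 146
Test divisors in increasing order:
  k=1: 19^1 = 19 mod 169
  k=2: 19^2 = 23 mod 169
  k=3: 19^3 = 23 * 19 = 99 mod 169
  k=4: 19^4 = 22 mod 169
  k=6: 19^6 = 22 * 23 = 168 mod 169
  k=12: 19^12 = 146 * 22 = 1 mod 169  <- first divisor giving 1
Order = 12

12


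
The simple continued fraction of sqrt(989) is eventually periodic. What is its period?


Run the CF algorithm for sqrt(989).
a_0 = floor(sqrt(989)) = 31; set m_0=0, q_0=1.
Recurrence: m' = q*a - m,  q' = (d - m'^2)/q,  a' = floor((a_0 + m')/q').
  step 1: m=31, q=28, a=2
  step 2: m=25, q=13, a=4
  step 3: m=27, q=20, a=2
  step 4: m=13, q=41, a=1
  step 5: m=28, q=5, a=11
  step 6: m=27, q=52, a=1
  step 7: m=25, q=7, a=8
  step 8: m=31, q=4, a=15
  step 9: m=29, q=37, a=1
  step 10: m=8, q=25, a=1
  step 11: m=17, q=28, a=1
  step 12: m=11, q=31, a=1
  step 13: m=20, q=19, a=2
  step 14: m=18, q=35, a=1
  step 15: m=17, q=20, a=2
  step 16: m=23, q=23, a=2
  step 17: m=23, q=20, a=2
  step 18: m=17, q=35, a=1
  step 19: m=18, q=19, a=2
  step 20: m=20, q=31, a=1
  step 21: m=11, q=28, a=1
  step 22: m=17, q=25, a=1
  step 23: m=8, q=37, a=1
  step 24: m=29, q=4, a=15
  step 25: m=31, q=7, a=8
  step 26: m=25, q=52, a=1
  step 27: m=27, q=5, a=11
  step 28: m=28, q=41, a=1
  step 29: m=13, q=20, a=2
  step 30: m=27, q=13, a=4
  step 31: m=25, q=28, a=2
  step 32: m=31, q=1, a=62
a_32 = 2*a_0 = 62, so the period closes here.
sqrt(989) = [31; 2, 4, 2, 1, 11, 1, 8, 15, 1, 1, 1, 1, 2, 1, 2, 2, 2, 1, 2, 1, 1, 1, 1, 15, 8, 1, 11, 1, 2, 4, 2, 62]
Period length = 32

32


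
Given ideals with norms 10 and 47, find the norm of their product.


N(IJ) = N(I) * N(J)
= 10 * 47
= 470

470


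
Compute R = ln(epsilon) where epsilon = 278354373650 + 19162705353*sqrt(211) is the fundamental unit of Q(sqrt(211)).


epsilon = 278354373650 + 19162705353*sqrt(211)
= 5.5671e+11
R = ln(5.5671e+11)
= 27.0453

27.0453


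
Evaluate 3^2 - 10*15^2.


x^2 - d*y^2
= 3^2 - 10*15^2
= 9 - 2250
= -2241

-2241


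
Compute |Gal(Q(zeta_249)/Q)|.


|Gal(Q(zeta_249)/Q)| = phi(249)
= 164

164


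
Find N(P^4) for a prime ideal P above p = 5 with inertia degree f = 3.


N(P^a) = p^(a*f)
= 5^(4*3)
= 5^12
= 244140625

244140625


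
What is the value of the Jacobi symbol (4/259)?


Compute (4/259) via quadratic reciprocity:
  pull out 2: (2/259) = -1  (since 259 mod 8 = 3)
  pull out 2: (2/259) = -1  (since 259 mod 8 = 3)
  (1/259) = 1
Product of signs = 1

1


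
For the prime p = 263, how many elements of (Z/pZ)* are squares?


For prime p, the number of non-zero quadratic residues is (p-1)/2.
= (263-1)/2
= 131

131


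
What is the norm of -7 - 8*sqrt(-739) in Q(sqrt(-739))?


N(a + b*sqrt(d)) = a^2 - d*b^2
= (-7)^2 - (-739)*(-8)^2
= 49 + 47296
= 47345

47345


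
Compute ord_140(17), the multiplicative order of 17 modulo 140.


We want ord_140(17), the smallest k >= 1 with 17^k = 1 mod 140.
n = 140 = 2^2 * 5 * 7, phi(140) = 48; the order divides phi(n).
Divisors of 48: 1, 2, 3, 4, 6, 8, 12, 16, 24, 48
Repeated squaring mod 140: 17^1 = 17, 17^2 = 9, 17^4 = 81, 17^8 = 121, 17^16 = 81, 17^32 = 121
Test divisors in increasing order:
  k=1: 17^1 = 17 mod 140
  k=2: 17^2 = 9 mod 140
  k=3: 17^3 = 9 * 17 = 13 mod 140
  k=4: 17^4 = 81 mod 140
  k=6: 17^6 = 81 * 9 = 29 mod 140
  k=8: 17^8 = 121 mod 140
  k=12: 17^12 = 121 * 81 = 1 mod 140  <- first divisor giving 1
Order = 12

12


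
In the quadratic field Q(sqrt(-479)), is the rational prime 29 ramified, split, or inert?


K = Q(sqrt(-479)). Since d mod 4 = 1, disc(K) = -479.
Check p | disc: -479 mod 29 = 14.
p does not divide disc. Compute Legendre symbol (d/p):
14^((29-1)/2) mod 29 = -1
(d/p) = -1, so p is inert: (p) stays prime with e=1, f=2, g=1.
Therefore p is inert.

inert


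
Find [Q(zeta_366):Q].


The degree equals Euler's totient phi(366).
366 = 2 * 3 * 61
phi(366) = 120

120


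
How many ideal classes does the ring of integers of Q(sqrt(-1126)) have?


K = Q(sqrt(-1126)). d mod 4 = 2, so D = disc(K) = 4d = -4504
h(K) equals the number of primitive reduced positive-definite forms (a, b, c) = a*x^2 + b*x*y + c*y^2 with b^2 - 4ac = D,
where reduced means |b| <= a <= c, with b >= 0 whenever |b| = a or a = c, and primitive means gcd(a, b, c) = 1.
Reduced forces 3a^2 <= |D| = 4504, so 1 <= a <= 38; b must have the parity of D, and c = (b^2 - D)/(4a) must be an integer >= a.
Enumerate a = 1..38, b in [-a, a]:
  a=1: (1, 0, 1126)  [1]
  a=2: (2, 0, 563)  [1]
  a=3..4: none
  a=5: (5, -4, 226), (5, 4, 226)  [2]
  a=6: none
  a=7: (7, -2, 161), (7, 2, 161)  [2]
  a=8..9: none
  a=10: (10, -4, 113), (10, 4, 113)  [2]
  a=11..13: none
  a=14: (14, -12, 83), (14, 12, 83)  [2]
  a=15..16: none
  a=17: (17, -16, 70), (17, 16, 70)  [2]
  a=18..22: none
  a=23: (23, -2, 49), (23, 2, 49)  [2]
  a=24: none
  a=25: (25, -14, 47), (25, 14, 47)  [2]
  a=26..28: none
  a=29: (29, -22, 43), (29, 22, 43)  [2]
  a=30..33: none
  a=34: (34, -16, 35), (34, 16, 35)  [2]
  a=35: (35, -26, 37), (35, 26, 37)  [2]
  a=36..38: none
Total reduced forms: 1 + 1 + 2 + 2 + 2 + 2 + 2 + 2 + 2 + 2 + 2 + 2 = 22
h = 22

22


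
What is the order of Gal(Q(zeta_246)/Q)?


|Gal(Q(zeta_246)/Q)| = phi(246)
= 80

80


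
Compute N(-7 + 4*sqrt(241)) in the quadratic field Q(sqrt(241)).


N(a + b*sqrt(d)) = a^2 - d*b^2
= (-7)^2 - (241)*(4)^2
= 49 - 3856
= -3807

-3807


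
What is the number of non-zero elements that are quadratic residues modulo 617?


For prime p, the number of non-zero quadratic residues is (p-1)/2.
= (617-1)/2
= 308

308


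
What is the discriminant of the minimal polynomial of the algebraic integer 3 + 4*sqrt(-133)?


The element 3 + 4*sqrt(-133) has minimal polynomial:
x^2 - 6*x + 2137
Discriminant = (-6)^2 - 4*(2137)
= 36 - 8548
= -8512

-8512


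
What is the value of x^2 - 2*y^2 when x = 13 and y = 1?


x^2 - d*y^2
= 13^2 - 2*1^2
= 169 - 2
= 167

167


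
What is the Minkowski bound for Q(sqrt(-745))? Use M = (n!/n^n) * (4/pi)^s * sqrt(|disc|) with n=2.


d = -745, d mod 4 = 3, so disc(K) = 4d = -2980; |disc(K)| = 2980
Imaginary quadratic field, so n = 2, s = r2 = 1, r1 = 0
M = (n!/n^n) * (4/pi)^s * sqrt(|disc(K)|) = (2!/2^2) * (4/pi)^1 * sqrt(2980)
= 0.5 * 1.273240 * 54.589376
= 34.7527

34.7527


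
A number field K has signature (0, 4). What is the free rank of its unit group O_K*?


By Dirichlet's unit theorem:
rank = r1 + r2 - 1
= 0 + 4 - 1
= 3

3


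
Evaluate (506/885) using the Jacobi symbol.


Compute (506/885) via quadratic reciprocity:
  pull out 2: (2/885) = -1  (since 885 mod 8 = 5)
  reciprocity: (253/885) -> +(885/253)
  reduce: (126/253)
  pull out 2: (2/253) = -1  (since 253 mod 8 = 5)
  reciprocity: (63/253) -> +(253/63)
  reduce: (1/63)
  (1/63) = 1
Product of signs = 1

1


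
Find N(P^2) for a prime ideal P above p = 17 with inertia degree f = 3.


N(P^a) = p^(a*f)
= 17^(2*3)
= 17^6
= 24137569

24137569


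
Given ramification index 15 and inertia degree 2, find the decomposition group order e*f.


|D_P| = e * f
= 15 * 2
= 30

30


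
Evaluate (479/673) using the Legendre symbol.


p = 673 is prime, so compute (479/673) with the reciprocity algorithm (Jacobi-symbol steps: pull out 2s via (2/n), flip via reciprocity, reduce):
  reciprocity: (479/673) -> +(673/479)
  reduce: (194/479)
  pull out 2: (2/479) = +1  (since 479 mod 8 = 7)
  reciprocity: (97/479) -> +(479/97)
  reduce: (91/97)
  reciprocity: (91/97) -> +(97/91)
  reduce: (6/91)
  pull out 2: (2/91) = -1  (since 91 mod 8 = 3)
  reciprocity: (3/91) -> -(91/3)
  reduce: (1/3)
  (1/3) = 1
Product of signs = 1
(479/673) = 1

1


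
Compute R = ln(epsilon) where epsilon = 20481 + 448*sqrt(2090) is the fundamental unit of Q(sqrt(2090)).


epsilon = 20481 + 448*sqrt(2090)
= 40962.0000
R = ln(40962.0000)
= 10.6204

10.6204


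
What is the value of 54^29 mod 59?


p = 59 is prime and the exponent is (p-1)/2 = 29, so by Euler's criterion 54^29 = (54/59) = +1 or -1 mod 59.
Compute by square-and-multiply:
  29 = 16 + 8 + 4 + 1 (binary 11101)
  Repeated squaring mod 59: 54^1 = 54, 54^2 = 25, 54^4 = 35, 54^8 = 45, 54^16 = 19
  54^29 = 54^16 * 54^8 * 54^4 * 54^1 = 19 * 45 * 35 * 54 mod 59
    19 * 45 = 855 = 29 mod 59
    29 * 35 = 1015 = 12 mod 59
    12 * 54 = 648 = 58 mod 59
  54^29 = 58 mod 59
Result 58 = p - 1 = -1 mod 59: 54 is a quadratic non-residue mod 59. As a residue in [0, p-1] the value is 58.
54^29 mod 59 = 58

58


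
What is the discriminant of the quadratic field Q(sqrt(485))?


For K = Q(sqrt(d)) with d squarefree: disc(K) = d if d = 1 mod 4, and disc(K) = 4d if d = 2 or 3 mod 4.
Here d = 485, and d mod 4 = 1.
d = 1 mod 4 (O_K = Z[(1+sqrt(d))/2]), so disc(K) = d = 485

485


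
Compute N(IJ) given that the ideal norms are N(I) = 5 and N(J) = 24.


N(IJ) = N(I) * N(J)
= 5 * 24
= 120

120


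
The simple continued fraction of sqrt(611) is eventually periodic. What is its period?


Run the CF algorithm for sqrt(611).
a_0 = floor(sqrt(611)) = 24; set m_0=0, q_0=1.
Recurrence: m' = q*a - m,  q' = (d - m'^2)/q,  a' = floor((a_0 + m')/q').
  step 1: m=24, q=35, a=1
  step 2: m=11, q=14, a=2
  step 3: m=17, q=23, a=1
  step 4: m=6, q=25, a=1
  step 5: m=19, q=10, a=4
  step 6: m=21, q=17, a=2
  step 7: m=13, q=26, a=1
  step 8: m=13, q=17, a=2
  step 9: m=21, q=10, a=4
  step 10: m=19, q=25, a=1
  step 11: m=6, q=23, a=1
  step 12: m=17, q=14, a=2
  step 13: m=11, q=35, a=1
  step 14: m=24, q=1, a=48
a_14 = 2*a_0 = 48, so the period closes here.
sqrt(611) = [24; 1, 2, 1, 1, 4, 2, 1, 2, 4, 1, 1, 2, 1, 48]
Period length = 14

14


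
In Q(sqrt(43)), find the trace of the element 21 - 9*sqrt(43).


Tr(a + b*sqrt(d)) = (a + b*sqrt(d)) + (a - b*sqrt(d)) = 2a
= 2 * (21)
= 42

42


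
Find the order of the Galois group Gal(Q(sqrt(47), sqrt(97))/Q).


The 2 square roots of distinct primes are multiplicatively independent over Q,
so [K:Q] = 2^2 and Gal(K/Q) is isomorphic to (Z/2Z)^2.
|Gal| = 2^2 = 4

4


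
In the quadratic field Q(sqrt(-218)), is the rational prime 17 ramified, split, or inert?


K = Q(sqrt(-218)). Since d mod 4 = 2, disc(K) = -872.
Check p | disc: -872 mod 17 = 12.
p does not divide disc. Compute Legendre symbol (d/p):
3^((17-1)/2) mod 17 = -1
(d/p) = -1, so p is inert: (p) stays prime with e=1, f=2, g=1.
Therefore p is inert.

inert


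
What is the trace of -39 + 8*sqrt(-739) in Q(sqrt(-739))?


Tr(a + b*sqrt(d)) = (a + b*sqrt(d)) + (a - b*sqrt(d)) = 2a
= 2 * (-39)
= -78

-78


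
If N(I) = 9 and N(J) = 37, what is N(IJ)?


N(IJ) = N(I) * N(J)
= 9 * 37
= 333

333


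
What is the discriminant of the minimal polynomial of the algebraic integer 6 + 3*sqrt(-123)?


The element 6 + 3*sqrt(-123) has minimal polynomial:
x^2 - 12*x + 1143
Discriminant = (-12)^2 - 4*(1143)
= 144 - 4572
= -4428

-4428


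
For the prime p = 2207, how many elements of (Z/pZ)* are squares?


For prime p, the number of non-zero quadratic residues is (p-1)/2.
= (2207-1)/2
= 1103

1103


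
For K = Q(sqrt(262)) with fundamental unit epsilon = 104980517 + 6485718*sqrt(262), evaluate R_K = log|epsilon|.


epsilon = 104980517 + 6485718*sqrt(262)
= 2.0996e+08
R = ln(2.0996e+08)
= 19.1624

19.1624


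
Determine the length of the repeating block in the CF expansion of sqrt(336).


Run the CF algorithm for sqrt(336).
a_0 = floor(sqrt(336)) = 18; set m_0=0, q_0=1.
Recurrence: m' = q*a - m,  q' = (d - m'^2)/q,  a' = floor((a_0 + m')/q').
  step 1: m=18, q=12, a=3
  step 2: m=18, q=1, a=36
a_2 = 2*a_0 = 36, so the period closes here.
sqrt(336) = [18; 3, 36]
Period length = 2

2


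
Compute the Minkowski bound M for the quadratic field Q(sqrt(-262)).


d = -262, d mod 4 = 2, so disc(K) = 4d = -1048; |disc(K)| = 1048
Imaginary quadratic field, so n = 2, s = r2 = 1, r1 = 0
M = (n!/n^n) * (4/pi)^s * sqrt(|disc(K)|) = (2!/2^2) * (4/pi)^1 * sqrt(1048)
= 0.5 * 1.273240 * 32.372828
= 20.6092

20.6092


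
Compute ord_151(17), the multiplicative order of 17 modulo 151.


We want ord_151(17), the smallest k >= 1 with 17^k = 1 mod 151.
n = 151 = 151, phi(151) = 150; the order divides phi(n).
Divisors of 150: 1, 2, 3, 5, 6, 10, 15, 25, 30, 50, 75, 150
Repeated squaring mod 151: 17^1 = 17, 17^2 = 138, 17^4 = 18, 17^8 = 22, 17^16 = 31, 17^32 = 55, 17^64 = 5, 17^128 = 25
Test divisors in increasing order:
  k=1: 17^1 = 17 mod 151
  k=2: 17^2 = 138 mod 151
  k=3: 17^3 = 138 * 17 = 81 mod 151
  k=5: 17^5 = 18 * 17 = 4 mod 151
  k=6: 17^6 = 18 * 138 = 68 mod 151
  k=10: 17^10 = 22 * 138 = 16 mod 151
  k=15: 17^15 = 22 * 18 * 138 * 17 = 64 mod 151
  k=25: 17^25 = 31 * 22 * 17 = 118 mod 151
  k=30: 17^30 = 31 * 22 * 18 * 138 = 19 mod 151
  k=50: 17^50 = 55 * 31 * 138 = 32 mod 151
  k=75: 17^75 = 5 * 22 * 138 * 17 = 1 mod 151  <- first divisor giving 1
Order = 75

75


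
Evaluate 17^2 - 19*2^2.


x^2 - d*y^2
= 17^2 - 19*2^2
= 289 - 76
= 213

213


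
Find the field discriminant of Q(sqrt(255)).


For K = Q(sqrt(d)) with d squarefree: disc(K) = d if d = 1 mod 4, and disc(K) = 4d if d = 2 or 3 mod 4.
Here d = 255, and d mod 4 = 3.
d = 3 mod 4, not 1 (O_K = Z[sqrt(d)]), so disc(K) = 4d = 4 * (255) = 1020

1020


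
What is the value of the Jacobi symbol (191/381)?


Compute (191/381) via quadratic reciprocity:
  reciprocity: (191/381) -> +(381/191)
  reduce: (190/191)
  pull out 2: (2/191) = +1  (since 191 mod 8 = 7)
  reciprocity: (95/191) -> -(191/95)
  reduce: (1/95)
  (1/95) = 1
Product of signs = -1

-1


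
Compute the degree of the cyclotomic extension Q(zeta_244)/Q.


The degree equals Euler's totient phi(244).
244 = 2^2 * 61
phi(244) = 120

120


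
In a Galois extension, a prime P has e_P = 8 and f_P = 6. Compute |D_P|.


|D_P| = e * f
= 8 * 6
= 48

48


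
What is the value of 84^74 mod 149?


p = 149 is prime and the exponent is (p-1)/2 = 74, so by Euler's criterion 84^74 = (84/149) = +1 or -1 mod 149.
Compute by square-and-multiply:
  74 = 64 + 8 + 2 (binary 1001010)
  Repeated squaring mod 149: 84^1 = 84, 84^2 = 53, 84^4 = 127, 84^8 = 37, 84^16 = 28, 84^32 = 39, 84^64 = 31
  84^74 = 84^64 * 84^8 * 84^2 = 31 * 37 * 53 mod 149
    31 * 37 = 1147 = 104 mod 149
    104 * 53 = 5512 = 148 mod 149
  84^74 = 148 mod 149
Result 148 = p - 1 = -1 mod 149: 84 is a quadratic non-residue mod 149. As a residue in [0, p-1] the value is 148.
84^74 mod 149 = 148

148


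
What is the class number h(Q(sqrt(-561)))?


K = Q(sqrt(-561)). d mod 4 = 3, so D = disc(K) = 4d = -2244
h(K) equals the number of primitive reduced positive-definite forms (a, b, c) = a*x^2 + b*x*y + c*y^2 with b^2 - 4ac = D,
where reduced means |b| <= a <= c, with b >= 0 whenever |b| = a or a = c, and primitive means gcd(a, b, c) = 1.
Reduced forces 3a^2 <= |D| = 2244, so 1 <= a <= 27; b must have the parity of D, and c = (b^2 - D)/(4a) must be an integer >= a.
Enumerate a = 1..27, b in [-a, a]:
  a=1: (1, 0, 561)  [1]
  a=2: (2, 2, 281)  [1]
  a=3: (3, 0, 187)  [1]
  a=4: none
  a=5: (5, -4, 113), (5, 4, 113)  [2]
  a=6: (6, 6, 95)  [1]
  a=7..9: none
  a=10: (10, -6, 57), (10, 6, 57)  [2]
  a=11: (11, 0, 51)  [1]
  a=12..14: none
  a=15: (15, -6, 38), (15, 6, 38)  [2]
  a=16: none
  a=17: (17, 0, 33)  [1]
  a=18: none
  a=19: (19, -6, 30), (19, 6, 30)  [2]
  a=20..21: none
  a=22: (22, 22, 31)  [1]
  a=23..24: none
  a=25: (25, 16, 25)  [1]
  a=26..27: none
Total reduced forms: 1 + 1 + 1 + 2 + 1 + 2 + 1 + 2 + 1 + 2 + 1 + 1 = 16
h = 16

16


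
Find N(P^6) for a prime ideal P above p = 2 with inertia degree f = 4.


N(P^a) = p^(a*f)
= 2^(6*4)
= 2^24
= 16777216

16777216


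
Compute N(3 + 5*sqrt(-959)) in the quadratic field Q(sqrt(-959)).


N(a + b*sqrt(d)) = a^2 - d*b^2
= (3)^2 - (-959)*(5)^2
= 9 + 23975
= 23984

23984


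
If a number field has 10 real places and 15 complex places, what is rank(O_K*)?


By Dirichlet's unit theorem:
rank = r1 + r2 - 1
= 10 + 15 - 1
= 24

24


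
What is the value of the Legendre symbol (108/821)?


p = 821 is prime, so compute (108/821) with the reciprocity algorithm (Jacobi-symbol steps: pull out 2s via (2/n), flip via reciprocity, reduce):
  pull out 2: (2/821) = -1  (since 821 mod 8 = 5)
  pull out 2: (2/821) = -1  (since 821 mod 8 = 5)
  reciprocity: (27/821) -> +(821/27)
  reduce: (11/27)
  reciprocity: (11/27) -> -(27/11)
  reduce: (5/11)
  reciprocity: (5/11) -> +(11/5)
  reduce: (1/5)
  (1/5) = 1
Product of signs = -1
(108/821) = -1

-1


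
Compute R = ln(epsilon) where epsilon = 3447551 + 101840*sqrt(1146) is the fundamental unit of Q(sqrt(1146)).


epsilon = 3447551 + 101840*sqrt(1146)
= 6.8951e+06
R = ln(6.8951e+06)
= 15.7463

15.7463


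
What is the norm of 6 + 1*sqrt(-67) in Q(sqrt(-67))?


N(a + b*sqrt(d)) = a^2 - d*b^2
= (6)^2 - (-67)*(1)^2
= 36 + 67
= 103

103


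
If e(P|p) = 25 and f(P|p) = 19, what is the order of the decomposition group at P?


|D_P| = e * f
= 25 * 19
= 475

475


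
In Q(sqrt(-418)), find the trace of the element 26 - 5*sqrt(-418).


Tr(a + b*sqrt(d)) = (a + b*sqrt(d)) + (a - b*sqrt(d)) = 2a
= 2 * (26)
= 52

52


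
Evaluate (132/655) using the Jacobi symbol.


Compute (132/655) via quadratic reciprocity:
  pull out 2: (2/655) = +1  (since 655 mod 8 = 7)
  pull out 2: (2/655) = +1  (since 655 mod 8 = 7)
  reciprocity: (33/655) -> +(655/33)
  reduce: (28/33)
  pull out 2: (2/33) = +1  (since 33 mod 8 = 1)
  pull out 2: (2/33) = +1  (since 33 mod 8 = 1)
  reciprocity: (7/33) -> +(33/7)
  reduce: (5/7)
  reciprocity: (5/7) -> +(7/5)
  reduce: (2/5)
  pull out 2: (2/5) = -1  (since 5 mod 8 = 5)
  (1/5) = 1
Product of signs = -1

-1


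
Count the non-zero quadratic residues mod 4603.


For prime p, the number of non-zero quadratic residues is (p-1)/2.
= (4603-1)/2
= 2301

2301


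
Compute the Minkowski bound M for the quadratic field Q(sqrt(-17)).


d = -17, d mod 4 = 3, so disc(K) = 4d = -68; |disc(K)| = 68
Imaginary quadratic field, so n = 2, s = r2 = 1, r1 = 0
M = (n!/n^n) * (4/pi)^s * sqrt(|disc(K)|) = (2!/2^2) * (4/pi)^1 * sqrt(68)
= 0.5 * 1.273240 * 8.246211
= 5.2497

5.2497


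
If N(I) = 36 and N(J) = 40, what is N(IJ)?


N(IJ) = N(I) * N(J)
= 36 * 40
= 1440

1440


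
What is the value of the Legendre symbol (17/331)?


p = 331 is prime, so compute (17/331) with the reciprocity algorithm (Jacobi-symbol steps: pull out 2s via (2/n), flip via reciprocity, reduce):
  reciprocity: (17/331) -> +(331/17)
  reduce: (8/17)
  pull out 2: (2/17) = +1  (since 17 mod 8 = 1)
  pull out 2: (2/17) = +1  (since 17 mod 8 = 1)
  pull out 2: (2/17) = +1  (since 17 mod 8 = 1)
  (1/17) = 1
Product of signs = 1
(17/331) = 1

1


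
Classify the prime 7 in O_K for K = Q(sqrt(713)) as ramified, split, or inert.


K = Q(sqrt(713)). Since d mod 4 = 1, disc(K) = 713.
Check p | disc: 713 mod 7 = 6.
p does not divide disc. Compute Legendre symbol (d/p):
6^((7-1)/2) mod 7 = -1
(d/p) = -1, so p is inert: (p) stays prime with e=1, f=2, g=1.
Therefore p is inert.

inert


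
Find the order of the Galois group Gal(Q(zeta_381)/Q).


|Gal(Q(zeta_381)/Q)| = phi(381)
= 252

252


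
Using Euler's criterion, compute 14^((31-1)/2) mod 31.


p = 31 is prime and the exponent is (p-1)/2 = 15, so by Euler's criterion 14^15 = (14/31) = +1 or -1 mod 31.
Compute by square-and-multiply:
  15 = 8 + 4 + 2 + 1 (binary 1111)
  Repeated squaring mod 31: 14^1 = 14, 14^2 = 10, 14^4 = 7, 14^8 = 18
  14^15 = 14^8 * 14^4 * 14^2 * 14^1 = 18 * 7 * 10 * 14 mod 31
    18 * 7 = 126 = 2 mod 31
    2 * 10 = 20 = 20 mod 31
    20 * 14 = 280 = 1 mod 31
  14^15 = 1 mod 31
Result 1: 14 is a quadratic residue mod 31.
14^15 mod 31 = 1

1


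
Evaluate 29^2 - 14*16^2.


x^2 - d*y^2
= 29^2 - 14*16^2
= 841 - 3584
= -2743

-2743


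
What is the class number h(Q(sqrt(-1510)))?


K = Q(sqrt(-1510)). d mod 4 = 2, so D = disc(K) = 4d = -6040
h(K) equals the number of primitive reduced positive-definite forms (a, b, c) = a*x^2 + b*x*y + c*y^2 with b^2 - 4ac = D,
where reduced means |b| <= a <= c, with b >= 0 whenever |b| = a or a = c, and primitive means gcd(a, b, c) = 1.
Reduced forces 3a^2 <= |D| = 6040, so 1 <= a <= 44; b must have the parity of D, and c = (b^2 - D)/(4a) must be an integer >= a.
Enumerate a = 1..44, b in [-a, a]:
  a=1: (1, 0, 1510)  [1]
  a=2: (2, 0, 755)  [1]
  a=3..4: none
  a=5: (5, 0, 302)  [1]
  a=6: none
  a=7: (7, -6, 217), (7, 6, 217)  [2]
  a=8..9: none
  a=10: (10, 0, 151)  [1]
  a=11..13: none
  a=14: (14, -8, 109), (14, 8, 109)  [2]
  a=15..22: none
  a=23: (23, -20, 70), (23, 20, 70)  [2]
  a=24..30: none
  a=31: (31, -6, 49), (31, 6, 49)  [2]
  a=32..34: none
  a=35: (35, -20, 46), (35, 20, 46)  [2]
  a=36: none
  a=37: (37, -18, 43), (37, 18, 43)  [2]
  a=38..44: none
Total reduced forms: 1 + 1 + 1 + 2 + 1 + 2 + 2 + 2 + 2 + 2 = 16
h = 16

16


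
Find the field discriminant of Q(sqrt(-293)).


For K = Q(sqrt(d)) with d squarefree: disc(K) = d if d = 1 mod 4, and disc(K) = 4d if d = 2 or 3 mod 4.
Here d = -293, and d mod 4 = 3.
d = 3 mod 4, not 1 (O_K = Z[sqrt(d)]), so disc(K) = 4d = 4 * (-293) = -1172

-1172
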